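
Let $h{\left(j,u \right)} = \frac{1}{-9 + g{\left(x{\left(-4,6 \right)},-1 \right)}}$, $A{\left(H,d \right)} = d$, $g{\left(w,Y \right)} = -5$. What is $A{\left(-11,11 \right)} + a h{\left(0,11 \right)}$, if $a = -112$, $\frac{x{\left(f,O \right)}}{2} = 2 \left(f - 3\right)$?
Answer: $19$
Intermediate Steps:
$x{\left(f,O \right)} = -12 + 4 f$ ($x{\left(f,O \right)} = 2 \cdot 2 \left(f - 3\right) = 2 \cdot 2 \left(-3 + f\right) = 2 \left(-6 + 2 f\right) = -12 + 4 f$)
$h{\left(j,u \right)} = - \frac{1}{14}$ ($h{\left(j,u \right)} = \frac{1}{-9 - 5} = \frac{1}{-14} = - \frac{1}{14}$)
$A{\left(-11,11 \right)} + a h{\left(0,11 \right)} = 11 - -8 = 11 + 8 = 19$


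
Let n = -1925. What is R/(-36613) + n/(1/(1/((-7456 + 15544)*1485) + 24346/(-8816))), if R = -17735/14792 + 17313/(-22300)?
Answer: 12705938955013335469187/2390121635336292600 ≈ 5316.0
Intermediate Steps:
R = -162896099/82465400 (R = -17735*1/14792 + 17313*(-1/22300) = -17735/14792 - 17313/22300 = -162896099/82465400 ≈ -1.9753)
R/(-36613) + n/(1/(1/((-7456 + 15544)*1485) + 24346/(-8816))) = -162896099/82465400/(-36613) - (-23433025/4408 + 35/(27*(-7456 + 15544))) = -162896099/82465400*(-1/36613) - 1925/(1/((1/1485)/8088 + 24346*(-1/8816))) = 162896099/3019305690200 - 1925/(1/((1/8088)*(1/1485) - 12173/4408)) = 162896099/3019305690200 - 1925/(1/(1/12010680 - 12173/4408)) = 162896099/3019305690200 - 1925/(1/(-4568937601/1654471170)) = 162896099/3019305690200 - 1925/(-1654471170/4568937601) = 162896099/3019305690200 - 1925*(-4568937601/1654471170) = 162896099/3019305690200 + 159912816035/30081294 = 12705938955013335469187/2390121635336292600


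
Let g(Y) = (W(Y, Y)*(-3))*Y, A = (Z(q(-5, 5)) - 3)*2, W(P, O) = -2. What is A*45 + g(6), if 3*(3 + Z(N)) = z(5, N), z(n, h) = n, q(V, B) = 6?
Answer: -354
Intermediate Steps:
Z(N) = -4/3 (Z(N) = -3 + (⅓)*5 = -3 + 5/3 = -4/3)
A = -26/3 (A = (-4/3 - 3)*2 = -13/3*2 = -26/3 ≈ -8.6667)
g(Y) = 6*Y (g(Y) = (-2*(-3))*Y = 6*Y)
A*45 + g(6) = -26/3*45 + 6*6 = -390 + 36 = -354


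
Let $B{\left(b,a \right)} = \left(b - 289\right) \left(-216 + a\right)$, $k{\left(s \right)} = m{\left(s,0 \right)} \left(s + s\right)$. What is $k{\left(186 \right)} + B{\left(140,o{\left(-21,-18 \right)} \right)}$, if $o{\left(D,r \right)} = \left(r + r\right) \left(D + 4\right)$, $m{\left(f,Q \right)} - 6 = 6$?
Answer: $-54540$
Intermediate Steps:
$m{\left(f,Q \right)} = 12$ ($m{\left(f,Q \right)} = 6 + 6 = 12$)
$o{\left(D,r \right)} = 2 r \left(4 + D\right)$
$k{\left(s \right)} = 24 s$ ($k{\left(s \right)} = 12 \left(s + s\right) = 12 \cdot 2 s = 24 s$)
$B{\left(b,a \right)} = \left(-289 + b\right) \left(-216 + a\right)$
$k{\left(186 \right)} + B{\left(140,o{\left(-21,-18 \right)} \right)} = 24 \cdot 186 + \left(62424 - 289 \cdot 2 \left(-18\right) \left(4 - 21\right) - 30240 + 2 \left(-18\right) \left(4 - 21\right) 140\right) = 4464 + \left(62424 - 289 \cdot 2 \left(-18\right) \left(-17\right) - 30240 + 2 \left(-18\right) \left(-17\right) 140\right) = 4464 + \left(62424 - 176868 - 30240 + 612 \cdot 140\right) = 4464 + \left(62424 - 176868 - 30240 + 85680\right) = 4464 - 59004 = -54540$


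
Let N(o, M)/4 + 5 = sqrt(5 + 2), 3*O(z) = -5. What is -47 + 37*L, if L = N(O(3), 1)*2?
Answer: -1527 + 296*sqrt(7) ≈ -743.86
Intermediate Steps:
O(z) = -5/3 (O(z) = (1/3)*(-5) = -5/3)
N(o, M) = -20 + 4*sqrt(7) (N(o, M) = -20 + 4*sqrt(5 + 2) = -20 + 4*sqrt(7))
L = -40 + 8*sqrt(7) (L = (-20 + 4*sqrt(7))*2 = -40 + 8*sqrt(7) ≈ -18.834)
-47 + 37*L = -47 + 37*(-40 + 8*sqrt(7)) = -47 + (-1480 + 296*sqrt(7)) = -1527 + 296*sqrt(7)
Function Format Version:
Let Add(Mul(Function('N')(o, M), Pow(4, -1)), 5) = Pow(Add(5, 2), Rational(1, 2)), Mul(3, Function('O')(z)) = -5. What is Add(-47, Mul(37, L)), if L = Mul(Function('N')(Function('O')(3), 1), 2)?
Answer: Add(-1527, Mul(296, Pow(7, Rational(1, 2)))) ≈ -743.86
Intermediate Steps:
Function('O')(z) = Rational(-5, 3) (Function('O')(z) = Mul(Rational(1, 3), -5) = Rational(-5, 3))
Function('N')(o, M) = Add(-20, Mul(4, Pow(7, Rational(1, 2)))) (Function('N')(o, M) = Add(-20, Mul(4, Pow(Add(5, 2), Rational(1, 2)))) = Add(-20, Mul(4, Pow(7, Rational(1, 2)))))
L = Add(-40, Mul(8, Pow(7, Rational(1, 2)))) (L = Mul(Add(-20, Mul(4, Pow(7, Rational(1, 2)))), 2) = Add(-40, Mul(8, Pow(7, Rational(1, 2)))) ≈ -18.834)
Add(-47, Mul(37, L)) = Add(-47, Mul(37, Add(-40, Mul(8, Pow(7, Rational(1, 2)))))) = Add(-47, Add(-1480, Mul(296, Pow(7, Rational(1, 2))))) = Add(-1527, Mul(296, Pow(7, Rational(1, 2))))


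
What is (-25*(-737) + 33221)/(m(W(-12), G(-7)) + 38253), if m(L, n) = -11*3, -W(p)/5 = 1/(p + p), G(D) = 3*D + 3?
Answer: 527/390 ≈ 1.3513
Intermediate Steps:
G(D) = 3 + 3*D
W(p) = -5/(2*p) (W(p) = -5/(p + p) = -5*1/(2*p) = -5/(2*p))
m(L, n) = -33
(-25*(-737) + 33221)/(m(W(-12), G(-7)) + 38253) = (-25*(-737) + 33221)/(-33 + 38253) = (18425 + 33221)/38220 = 51646*(1/38220) = 527/390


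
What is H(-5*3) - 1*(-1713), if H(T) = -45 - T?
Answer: 1683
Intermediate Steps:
H(-5*3) - 1*(-1713) = (-45 - (-5)*3) - 1*(-1713) = (-45 - 1*(-15)) + 1713 = (-45 + 15) + 1713 = -30 + 1713 = 1683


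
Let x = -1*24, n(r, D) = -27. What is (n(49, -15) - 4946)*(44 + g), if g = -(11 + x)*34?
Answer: -2416878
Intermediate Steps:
x = -24
g = 442 (g = -(11 - 24)*34 = -(-13)*34 = -1*(-442) = 442)
(n(49, -15) - 4946)*(44 + g) = (-27 - 4946)*(44 + 442) = -4973*486 = -2416878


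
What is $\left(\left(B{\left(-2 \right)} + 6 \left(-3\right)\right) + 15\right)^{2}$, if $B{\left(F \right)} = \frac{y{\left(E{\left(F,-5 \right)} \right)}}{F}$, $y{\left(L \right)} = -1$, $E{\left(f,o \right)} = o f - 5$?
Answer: $\frac{25}{4} \approx 6.25$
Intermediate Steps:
$E{\left(f,o \right)} = -5 + f o$ ($E{\left(f,o \right)} = f o - 5 = -5 + f o$)
$B{\left(F \right)} = - \frac{1}{F}$
$\left(\left(B{\left(-2 \right)} + 6 \left(-3\right)\right) + 15\right)^{2} = \left(\left(- \frac{1}{-2} + 6 \left(-3\right)\right) + 15\right)^{2} = \left(\left(\left(-1\right) \left(- \frac{1}{2}\right) - 18\right) + 15\right)^{2} = \left(\left(\frac{1}{2} - 18\right) + 15\right)^{2} = \left(- \frac{35}{2} + 15\right)^{2} = \left(- \frac{5}{2}\right)^{2} = \frac{25}{4}$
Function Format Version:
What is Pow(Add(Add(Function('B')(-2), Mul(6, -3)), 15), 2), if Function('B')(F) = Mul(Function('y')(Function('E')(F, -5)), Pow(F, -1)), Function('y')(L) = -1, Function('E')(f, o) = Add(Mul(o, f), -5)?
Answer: Rational(25, 4) ≈ 6.2500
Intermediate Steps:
Function('E')(f, o) = Add(-5, Mul(f, o)) (Function('E')(f, o) = Add(Mul(f, o), -5) = Add(-5, Mul(f, o)))
Function('B')(F) = Mul(-1, Pow(F, -1))
Pow(Add(Add(Function('B')(-2), Mul(6, -3)), 15), 2) = Pow(Add(Add(Mul(-1, Pow(-2, -1)), Mul(6, -3)), 15), 2) = Pow(Add(Add(Mul(-1, Rational(-1, 2)), -18), 15), 2) = Pow(Add(Add(Rational(1, 2), -18), 15), 2) = Pow(Add(Rational(-35, 2), 15), 2) = Pow(Rational(-5, 2), 2) = Rational(25, 4)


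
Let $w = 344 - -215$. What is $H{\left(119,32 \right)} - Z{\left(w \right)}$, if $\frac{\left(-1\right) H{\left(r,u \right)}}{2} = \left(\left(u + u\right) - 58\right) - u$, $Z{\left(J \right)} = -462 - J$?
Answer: $1073$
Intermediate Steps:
$w = 559$ ($w = 344 + 215 = 559$)
$H{\left(r,u \right)} = 116 - 2 u$ ($H{\left(r,u \right)} = - 2 \left(\left(\left(u + u\right) - 58\right) - u\right) = - 2 \left(\left(2 u - 58\right) - u\right) = - 2 \left(\left(-58 + 2 u\right) - u\right) = - 2 \left(-58 + u\right) = 116 - 2 u$)
$H{\left(119,32 \right)} - Z{\left(w \right)} = \left(116 - 64\right) - \left(-462 - 559\right) = 52 - -1021 = 52 + 1021 = 1073$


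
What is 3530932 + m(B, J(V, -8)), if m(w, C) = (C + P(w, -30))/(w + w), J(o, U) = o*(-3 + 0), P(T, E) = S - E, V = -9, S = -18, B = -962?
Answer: 522577933/148 ≈ 3.5309e+6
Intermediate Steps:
P(T, E) = -18 - E
J(o, U) = -3*o (J(o, U) = o*(-3) = -3*o)
m(w, C) = (12 + C)/(2*w) (m(w, C) = (C + (-18 - 1*(-30)))/(w + w) = (C + (-18 + 30))/((2*w)) = (C + 12)*(1/(2*w)) = (12 + C)*(1/(2*w)) = (12 + C)/(2*w))
3530932 + m(B, J(V, -8)) = 3530932 + (1/2)*(12 - 3*(-9))/(-962) = 3530932 + (1/2)*(-1/962)*(12 + 27) = 3530932 + (1/2)*(-1/962)*39 = 3530932 - 3/148 = 522577933/148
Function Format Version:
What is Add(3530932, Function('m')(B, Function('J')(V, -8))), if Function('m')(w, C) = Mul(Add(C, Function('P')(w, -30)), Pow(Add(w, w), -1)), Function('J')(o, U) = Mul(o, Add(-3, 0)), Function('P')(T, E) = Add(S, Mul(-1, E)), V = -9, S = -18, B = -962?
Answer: Rational(522577933, 148) ≈ 3.5309e+6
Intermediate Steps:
Function('P')(T, E) = Add(-18, Mul(-1, E))
Function('J')(o, U) = Mul(-3, o) (Function('J')(o, U) = Mul(o, -3) = Mul(-3, o))
Function('m')(w, C) = Mul(Rational(1, 2), Pow(w, -1), Add(12, C)) (Function('m')(w, C) = Mul(Add(C, Add(-18, Mul(-1, -30))), Pow(Add(w, w), -1)) = Mul(Add(C, Add(-18, 30)), Pow(Mul(2, w), -1)) = Mul(Add(C, 12), Mul(Rational(1, 2), Pow(w, -1))) = Mul(Add(12, C), Mul(Rational(1, 2), Pow(w, -1))) = Mul(Rational(1, 2), Pow(w, -1), Add(12, C)))
Add(3530932, Function('m')(B, Function('J')(V, -8))) = Add(3530932, Mul(Rational(1, 2), Pow(-962, -1), Add(12, Mul(-3, -9)))) = Add(3530932, Mul(Rational(1, 2), Rational(-1, 962), Add(12, 27))) = Add(3530932, Mul(Rational(1, 2), Rational(-1, 962), 39)) = Add(3530932, Rational(-3, 148)) = Rational(522577933, 148)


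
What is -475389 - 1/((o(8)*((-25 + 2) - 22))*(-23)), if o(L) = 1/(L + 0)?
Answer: -492027623/1035 ≈ -4.7539e+5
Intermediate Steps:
o(L) = 1/L
-475389 - 1/((o(8)*((-25 + 2) - 22))*(-23)) = -475389 - 1/((((-25 + 2) - 22)/8)*(-23)) = -475389 - 1/(((-23 - 22)/8)*(-23)) = -475389 - 1/(((⅛)*(-45))*(-23)) = -475389 - 1/((-45/8*(-23))) = -475389 - 1/1035/8 = -475389 - 1*8/1035 = -475389 - 8/1035 = -492027623/1035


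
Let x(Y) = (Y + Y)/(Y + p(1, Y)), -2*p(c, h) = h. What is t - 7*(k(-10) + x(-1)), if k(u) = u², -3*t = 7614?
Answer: -3266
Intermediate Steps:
t = -2538 (t = -⅓*7614 = -2538)
p(c, h) = -h/2
x(Y) = 4 (x(Y) = (Y + Y)/(Y - Y/2) = (2*Y)/((Y/2)) = (2*Y)*(2/Y) = 4)
t - 7*(k(-10) + x(-1)) = -2538 - 7*((-10)² + 4) = -2538 - 7*(100 + 4) = -2538 - 7*104 = -2538 - 728 = -3266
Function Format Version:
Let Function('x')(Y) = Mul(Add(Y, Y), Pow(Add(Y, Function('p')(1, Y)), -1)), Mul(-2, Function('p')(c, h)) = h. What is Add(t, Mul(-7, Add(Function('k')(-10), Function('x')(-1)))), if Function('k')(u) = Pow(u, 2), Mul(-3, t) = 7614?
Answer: -3266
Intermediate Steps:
t = -2538 (t = Mul(Rational(-1, 3), 7614) = -2538)
Function('p')(c, h) = Mul(Rational(-1, 2), h)
Function('x')(Y) = 4 (Function('x')(Y) = Mul(Add(Y, Y), Pow(Add(Y, Mul(Rational(-1, 2), Y)), -1)) = Mul(Mul(2, Y), Pow(Mul(Rational(1, 2), Y), -1)) = Mul(Mul(2, Y), Mul(2, Pow(Y, -1))) = 4)
Add(t, Mul(-7, Add(Function('k')(-10), Function('x')(-1)))) = Add(-2538, Mul(-7, Add(Pow(-10, 2), 4))) = Add(-2538, Mul(-7, Add(100, 4))) = Add(-2538, Mul(-7, 104)) = Add(-2538, -728) = -3266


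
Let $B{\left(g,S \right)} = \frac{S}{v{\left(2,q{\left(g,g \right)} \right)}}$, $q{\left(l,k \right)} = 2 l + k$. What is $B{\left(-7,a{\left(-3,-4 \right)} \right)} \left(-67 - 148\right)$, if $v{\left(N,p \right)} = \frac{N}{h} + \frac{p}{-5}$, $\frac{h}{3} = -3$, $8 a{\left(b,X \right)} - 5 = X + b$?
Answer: $\frac{9675}{716} \approx 13.513$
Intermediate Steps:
$a{\left(b,X \right)} = \frac{5}{8} + \frac{X}{8} + \frac{b}{8}$ ($a{\left(b,X \right)} = \frac{5}{8} + \frac{X + b}{8} = \frac{5}{8} + \left(\frac{X}{8} + \frac{b}{8}\right) = \frac{5}{8} + \frac{X}{8} + \frac{b}{8}$)
$q{\left(l,k \right)} = k + 2 l$
$h = -9$ ($h = 3 \left(-3\right) = -9$)
$v{\left(N,p \right)} = - \frac{p}{5} - \frac{N}{9}$ ($v{\left(N,p \right)} = \frac{N}{-9} + \frac{p}{-5} = N \left(- \frac{1}{9}\right) + p \left(- \frac{1}{5}\right) = - \frac{N}{9} - \frac{p}{5} = - \frac{p}{5} - \frac{N}{9}$)
$B{\left(g,S \right)} = \frac{S}{- \frac{2}{9} - \frac{3 g}{5}}$ ($B{\left(g,S \right)} = \frac{S}{- \frac{g + 2 g}{5} - \frac{2}{9}} = \frac{S}{- \frac{3 g}{5} - \frac{2}{9}} = \frac{S}{- \frac{2}{9} - \frac{3 g}{5}}$)
$B{\left(-7,a{\left(-3,-4 \right)} \right)} \left(-67 - 148\right) = - \frac{45 \left(\frac{5}{8} + \frac{1}{8} \left(-4\right) + \frac{1}{8} \left(-3\right)\right)}{10 + 27 \left(-7\right)} \left(-67 - 148\right) = - \frac{45 \left(\frac{5}{8} - \frac{1}{2} - \frac{3}{8}\right)}{10 - 189} \left(-215\right) = \left(-45\right) \left(- \frac{1}{4}\right) \frac{1}{-179} \left(-215\right) = \left(-45\right) \left(- \frac{1}{4}\right) \left(- \frac{1}{179}\right) \left(-215\right) = \left(- \frac{45}{716}\right) \left(-215\right) = \frac{9675}{716}$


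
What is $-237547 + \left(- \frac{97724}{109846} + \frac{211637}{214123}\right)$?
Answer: $- \frac{253965225901858}{1069116139} \approx -2.3755 \cdot 10^{5}$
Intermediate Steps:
$-237547 + \left(- \frac{97724}{109846} + \frac{211637}{214123}\right) = -237547 + \left(\left(-97724\right) \frac{1}{109846} + 211637 \cdot \frac{1}{214123}\right) = -237547 + \left(- \frac{4442}{4993} + \frac{211637}{214123}\right) = -237547 + \frac{105569175}{1069116139} = - \frac{253965225901858}{1069116139}$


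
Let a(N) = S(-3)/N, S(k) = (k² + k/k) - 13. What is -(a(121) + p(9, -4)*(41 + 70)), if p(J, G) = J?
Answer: -120876/121 ≈ -998.98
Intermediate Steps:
S(k) = -12 + k² (S(k) = (k² + 1) - 13 = (1 + k²) - 13 = -12 + k²)
a(N) = -3/N (a(N) = (-12 + (-3)²)/N = (-12 + 9)/N = -3/N)
-(a(121) + p(9, -4)*(41 + 70)) = -(-3/121 + 9*(41 + 70)) = -(-3*1/121 + 9*111) = -(-3/121 + 999) = -1*120876/121 = -120876/121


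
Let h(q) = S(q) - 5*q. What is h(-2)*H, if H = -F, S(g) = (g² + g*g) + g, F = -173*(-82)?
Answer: -226976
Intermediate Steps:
F = 14186
S(g) = g + 2*g² (S(g) = (g² + g²) + g = 2*g² + g = g + 2*g²)
h(q) = -5*q + q*(1 + 2*q) (h(q) = q*(1 + 2*q) - 5*q = -5*q + q*(1 + 2*q))
H = -14186 (H = -1*14186 = -14186)
h(-2)*H = (2*(-2)*(-2 - 2))*(-14186) = (2*(-2)*(-4))*(-14186) = 16*(-14186) = -226976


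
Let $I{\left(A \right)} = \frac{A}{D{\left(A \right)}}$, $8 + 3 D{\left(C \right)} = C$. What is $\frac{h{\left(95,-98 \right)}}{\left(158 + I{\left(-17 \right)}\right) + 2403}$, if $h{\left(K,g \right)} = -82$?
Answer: $- \frac{1025}{32038} \approx -0.031993$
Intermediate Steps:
$D{\left(C \right)} = - \frac{8}{3} + \frac{C}{3}$
$I{\left(A \right)} = \frac{A}{- \frac{8}{3} + \frac{A}{3}}$
$\frac{h{\left(95,-98 \right)}}{\left(158 + I{\left(-17 \right)}\right) + 2403} = - \frac{82}{\left(158 + 3 \left(-17\right) \frac{1}{-8 - 17}\right) + 2403} = - \frac{82}{\left(158 + 3 \left(-17\right) \frac{1}{-25}\right) + 2403} = - \frac{82}{\left(158 + 3 \left(-17\right) \left(- \frac{1}{25}\right)\right) + 2403} = - \frac{82}{\left(158 + \frac{51}{25}\right) + 2403} = - \frac{82}{\frac{4001}{25} + 2403} = - \frac{82}{\frac{64076}{25}} = \left(-82\right) \frac{25}{64076} = - \frac{1025}{32038}$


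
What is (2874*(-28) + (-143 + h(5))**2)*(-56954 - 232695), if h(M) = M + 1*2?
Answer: 17951286424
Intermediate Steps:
h(M) = 2 + M (h(M) = M + 2 = 2 + M)
(2874*(-28) + (-143 + h(5))**2)*(-56954 - 232695) = (2874*(-28) + (-143 + (2 + 5))**2)*(-56954 - 232695) = (-80472 + (-143 + 7)**2)*(-289649) = (-80472 + (-136)**2)*(-289649) = (-80472 + 18496)*(-289649) = -61976*(-289649) = 17951286424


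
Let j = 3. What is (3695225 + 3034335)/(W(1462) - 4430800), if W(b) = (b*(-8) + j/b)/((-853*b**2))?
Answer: -17938156911823519040/11810636303828567651 ≈ -1.5188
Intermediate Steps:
W(b) = -(-8*b + 3/b)/(853*b**2) (W(b) = (b*(-8) + 3/b)/((-853*b**2)) = (-8*b + 3/b)*(-1/(853*b**2)) = -(-8*b + 3/b)/(853*b**2))
(3695225 + 3034335)/(W(1462) - 4430800) = (3695225 + 3034335)/((1/853)*(-3 + 8*1462**2)/1462**3 - 4430800) = 6729560/((1/853)*(1/3124943128)*(-3 + 8*2137444) - 4430800) = 6729560/((1/853)*(1/3124943128)*(-3 + 17099552) - 4430800) = 6729560/((1/853)*(1/3124943128)*17099549 - 4430800) = 6729560/(17099549/2665576488184 - 4430800) = 6729560/(-11810636303828567651/2665576488184) = 6729560*(-2665576488184/11810636303828567651) = -17938156911823519040/11810636303828567651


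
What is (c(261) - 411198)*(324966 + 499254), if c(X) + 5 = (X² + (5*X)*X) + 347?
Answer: -1755588600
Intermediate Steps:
c(X) = 342 + 6*X² (c(X) = -5 + ((X² + (5*X)*X) + 347) = -5 + ((X² + 5*X²) + 347) = -5 + (6*X² + 347) = -5 + (347 + 6*X²) = 342 + 6*X²)
(c(261) - 411198)*(324966 + 499254) = ((342 + 6*261²) - 411198)*(324966 + 499254) = ((342 + 6*68121) - 411198)*824220 = ((342 + 408726) - 411198)*824220 = (409068 - 411198)*824220 = -2130*824220 = -1755588600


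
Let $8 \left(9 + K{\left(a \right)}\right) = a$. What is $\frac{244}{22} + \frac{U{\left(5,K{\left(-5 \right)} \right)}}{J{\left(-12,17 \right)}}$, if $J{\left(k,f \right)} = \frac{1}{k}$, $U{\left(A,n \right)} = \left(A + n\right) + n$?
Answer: $\frac{2003}{11} \approx 182.09$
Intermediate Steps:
$K{\left(a \right)} = -9 + \frac{a}{8}$
$U{\left(A,n \right)} = A + 2 n$
$\frac{244}{22} + \frac{U{\left(5,K{\left(-5 \right)} \right)}}{J{\left(-12,17 \right)}} = \frac{244}{22} + \frac{5 + 2 \left(-9 + \frac{1}{8} \left(-5\right)\right)}{\frac{1}{-12}} = 244 \cdot \frac{1}{22} + \frac{5 + 2 \left(-9 - \frac{5}{8}\right)}{- \frac{1}{12}} = \frac{122}{11} + \left(5 + 2 \left(- \frac{77}{8}\right)\right) \left(-12\right) = \frac{122}{11} + \left(5 - \frac{77}{4}\right) \left(-12\right) = \frac{122}{11} - -171 = \frac{122}{11} + 171 = \frac{2003}{11}$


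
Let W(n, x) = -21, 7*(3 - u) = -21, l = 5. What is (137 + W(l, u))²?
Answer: 13456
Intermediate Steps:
u = 6 (u = 3 - ⅐*(-21) = 3 + 3 = 6)
(137 + W(l, u))² = (137 - 21)² = 116² = 13456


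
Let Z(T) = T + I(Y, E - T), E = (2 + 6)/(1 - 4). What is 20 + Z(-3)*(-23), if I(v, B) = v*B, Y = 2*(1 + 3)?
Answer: 83/3 ≈ 27.667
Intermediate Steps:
E = -8/3 (E = 8/(-3) = 8*(-1/3) = -8/3 ≈ -2.6667)
Y = 8 (Y = 2*4 = 8)
I(v, B) = B*v
Z(T) = -64/3 - 7*T (Z(T) = T + (-8/3 - T)*8 = T + (-64/3 - 8*T) = -64/3 - 7*T)
20 + Z(-3)*(-23) = 20 + (-64/3 - 7*(-3))*(-23) = 20 + (-64/3 + 21)*(-23) = 20 - 1/3*(-23) = 20 + 23/3 = 83/3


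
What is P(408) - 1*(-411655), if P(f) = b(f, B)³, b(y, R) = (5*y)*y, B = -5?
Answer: 576595158663579655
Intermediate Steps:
b(y, R) = 5*y²
P(f) = 125*f⁶ (P(f) = (5*f²)³ = 125*f⁶)
P(408) - 1*(-411655) = 125*408⁶ - 1*(-411655) = 125*4612761269305344 + 411655 = 576595158663168000 + 411655 = 576595158663579655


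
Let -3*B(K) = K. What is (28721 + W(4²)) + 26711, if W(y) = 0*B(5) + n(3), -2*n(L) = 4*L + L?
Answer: 110849/2 ≈ 55425.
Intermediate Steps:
n(L) = -5*L/2 (n(L) = -(4*L + L)/2 = -5*L/2)
B(K) = -K/3
W(y) = -15/2 (W(y) = 0*(-⅓*5) - 5/2*3 = 0*(-5/3) - 15/2 = 0 - 15/2 = -15/2)
(28721 + W(4²)) + 26711 = (28721 - 15/2) + 26711 = 57427/2 + 26711 = 110849/2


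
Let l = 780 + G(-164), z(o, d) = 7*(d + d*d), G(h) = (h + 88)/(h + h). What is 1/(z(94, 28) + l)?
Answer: 82/530067 ≈ 0.00015470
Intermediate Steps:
G(h) = (88 + h)/(2*h) (G(h) = (88 + h)/((2*h)) = (88 + h)*(1/(2*h)) = (88 + h)/(2*h))
z(o, d) = 7*d + 7*d**2 (z(o, d) = 7*(d + d**2) = 7*d + 7*d**2)
l = 63979/82 (l = 780 + (1/2)*(88 - 164)/(-164) = 780 + (1/2)*(-1/164)*(-76) = 780 + 19/82 = 63979/82 ≈ 780.23)
1/(z(94, 28) + l) = 1/(7*28*(1 + 28) + 63979/82) = 1/(7*28*29 + 63979/82) = 1/(5684 + 63979/82) = 1/(530067/82) = 82/530067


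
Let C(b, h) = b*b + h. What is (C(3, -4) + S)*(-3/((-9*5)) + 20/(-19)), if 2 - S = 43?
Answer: 3372/95 ≈ 35.495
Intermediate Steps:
S = -41 (S = 2 - 1*43 = 2 - 43 = -41)
C(b, h) = h + b² (C(b, h) = b² + h = h + b²)
(C(3, -4) + S)*(-3/((-9*5)) + 20/(-19)) = ((-4 + 3²) - 41)*(-3/((-9*5)) + 20/(-19)) = ((-4 + 9) - 41)*(-3/(-45) + 20*(-1/19)) = (5 - 41)*(-3*(-1/45) - 20/19) = -36*(1/15 - 20/19) = -36*(-281/285) = 3372/95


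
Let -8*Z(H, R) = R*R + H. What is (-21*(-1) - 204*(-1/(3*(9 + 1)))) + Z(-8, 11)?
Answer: 547/40 ≈ 13.675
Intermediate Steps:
Z(H, R) = -H/8 - R²/8 (Z(H, R) = -(R*R + H)/8 = -(R² + H)/8 = -(H + R²)/8 = -H/8 - R²/8)
(-21*(-1) - 204*(-1/(3*(9 + 1)))) + Z(-8, 11) = (-21*(-1) - 204*(-1/(3*(9 + 1)))) + (-⅛*(-8) - ⅛*11²) = (21 - 204/((-3*10))) + (1 - ⅛*121) = (21 - 204/(-30)) + (1 - 121/8) = (21 - 204*(-1/30)) - 113/8 = (21 + 34/5) - 113/8 = 139/5 - 113/8 = 547/40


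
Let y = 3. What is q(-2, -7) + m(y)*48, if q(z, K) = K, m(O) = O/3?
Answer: 41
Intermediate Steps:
m(O) = O/3 (m(O) = O*(1/3) = O/3)
q(-2, -7) + m(y)*48 = -7 + ((1/3)*3)*48 = -7 + 1*48 = -7 + 48 = 41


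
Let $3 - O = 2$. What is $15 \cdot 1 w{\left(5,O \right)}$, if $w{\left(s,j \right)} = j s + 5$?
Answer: $150$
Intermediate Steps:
$O = 1$ ($O = 3 - 2 = 1$)
$w{\left(s,j \right)} = 5 + j s$
$15 \cdot 1 w{\left(5,O \right)} = 15 \cdot 1 \left(5 + 1 \cdot 5\right) = 15 \left(5 + 5\right) = 15 \cdot 10 = 150$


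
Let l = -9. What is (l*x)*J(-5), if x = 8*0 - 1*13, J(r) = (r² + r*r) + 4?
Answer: 6318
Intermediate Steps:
J(r) = 4 + 2*r² (J(r) = (r² + r²) + 4 = 2*r² + 4 = 4 + 2*r²)
x = -13 (x = 0 - 13 = -13)
(l*x)*J(-5) = (-9*(-13))*(4 + 2*(-5)²) = 117*(4 + 2*25) = 117*(4 + 50) = 117*54 = 6318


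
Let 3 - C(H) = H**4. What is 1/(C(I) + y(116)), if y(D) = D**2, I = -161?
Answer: -1/671884782 ≈ -1.4884e-9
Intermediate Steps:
C(H) = 3 - H**4
1/(C(I) + y(116)) = 1/((3 - 1*(-161)**4) + 116**2) = 1/((3 - 1*671898241) + 13456) = 1/((3 - 671898241) + 13456) = 1/(-671898238 + 13456) = 1/(-671884782) = -1/671884782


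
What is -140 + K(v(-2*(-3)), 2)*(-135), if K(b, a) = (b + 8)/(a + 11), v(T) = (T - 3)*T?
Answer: -410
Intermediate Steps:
v(T) = T*(-3 + T) (v(T) = (-3 + T)*T = T*(-3 + T))
K(b, a) = (8 + b)/(11 + a)
-140 + K(v(-2*(-3)), 2)*(-135) = -140 + ((8 + (-2*(-3))*(-3 - 2*(-3)))/(11 + 2))*(-135) = -140 + ((8 + 6*(-3 + 6))/13)*(-135) = -140 + ((8 + 6*3)/13)*(-135) = -140 + ((8 + 18)/13)*(-135) = -140 + ((1/13)*26)*(-135) = -140 + 2*(-135) = -140 - 270 = -410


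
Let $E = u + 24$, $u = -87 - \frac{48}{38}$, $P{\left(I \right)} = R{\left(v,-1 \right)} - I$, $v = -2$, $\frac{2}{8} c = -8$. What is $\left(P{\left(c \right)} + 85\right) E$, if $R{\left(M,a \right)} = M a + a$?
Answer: $- \frac{144078}{19} \approx -7583.1$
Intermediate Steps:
$c = -32$ ($c = 4 \left(-8\right) = -32$)
$R{\left(M,a \right)} = a + M a$
$P{\left(I \right)} = 1 - I$ ($P{\left(I \right)} = - (1 - 2) - I = \left(-1\right) \left(-1\right) - I = 1 - I$)
$u = - \frac{1677}{19}$ ($u = -87 - \frac{24}{19} = - \frac{1677}{19} \approx -88.263$)
$E = - \frac{1221}{19}$ ($E = - \frac{1677}{19} + 24 = - \frac{1221}{19} \approx -64.263$)
$\left(P{\left(c \right)} + 85\right) E = \left(\left(1 - -32\right) + 85\right) \left(- \frac{1221}{19}\right) = \left(\left(1 + 32\right) + 85\right) \left(- \frac{1221}{19}\right) = \left(33 + 85\right) \left(- \frac{1221}{19}\right) = 118 \left(- \frac{1221}{19}\right) = - \frac{144078}{19}$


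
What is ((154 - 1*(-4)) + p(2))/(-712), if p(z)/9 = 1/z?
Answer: -325/1424 ≈ -0.22823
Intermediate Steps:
p(z) = 9/z
((154 - 1*(-4)) + p(2))/(-712) = ((154 - 1*(-4)) + 9/2)/(-712) = ((154 + 4) + 9*(½))*(-1/712) = (158 + 9/2)*(-1/712) = (325/2)*(-1/712) = -325/1424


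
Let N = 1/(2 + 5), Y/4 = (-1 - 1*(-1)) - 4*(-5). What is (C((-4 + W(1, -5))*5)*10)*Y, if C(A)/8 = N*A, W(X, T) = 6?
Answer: 64000/7 ≈ 9142.9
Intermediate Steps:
Y = 80 (Y = 4*((-1 - 1*(-1)) - 4*(-5)) = 4*((-1 + 1) + 20) = 4*(0 + 20) = 4*20 = 80)
N = ⅐ (N = 1/7 = ⅐ ≈ 0.14286)
C(A) = 8*A/7 (C(A) = 8*(A/7) = 8*A/7)
(C((-4 + W(1, -5))*5)*10)*Y = ((8*((-4 + 6)*5)/7)*10)*80 = ((8*(2*5)/7)*10)*80 = (((8/7)*10)*10)*80 = ((80/7)*10)*80 = (800/7)*80 = 64000/7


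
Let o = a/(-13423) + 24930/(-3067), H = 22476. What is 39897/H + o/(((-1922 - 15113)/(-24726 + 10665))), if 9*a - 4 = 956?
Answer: -5192001596910775/1050831949100204 ≈ -4.9408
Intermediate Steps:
a = 320/3 (a = 4/9 + (⅑)*956 = 4/9 + 956/9 = 320/3 ≈ 106.67)
o = -1004887610/123505023 (o = (320/3)/(-13423) + 24930/(-3067) = (320/3)*(-1/13423) + 24930*(-1/3067) = -320/40269 - 24930/3067 = -1004887610/123505023 ≈ -8.1364)
39897/H + o/(((-1922 - 15113)/(-24726 + 10665))) = 39897/22476 - 1004887610*(-24726 + 10665)/(-1922 - 15113)/123505023 = 39897*(1/22476) - 1004887610/(123505023*((-17035/(-14061)))) = 13299/7492 - 1004887610/(123505023*((-17035*(-1/14061)))) = 13299/7492 - 1004887610/(123505023*17035/14061) = 13299/7492 - 1004887610/123505023*14061/17035 = 13299/7492 - 941981645614/140260537787 = -5192001596910775/1050831949100204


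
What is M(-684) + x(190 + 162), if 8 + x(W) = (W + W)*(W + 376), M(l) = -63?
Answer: 512441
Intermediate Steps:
x(W) = -8 + 2*W*(376 + W) (x(W) = -8 + (W + W)*(W + 376) = -8 + (2*W)*(376 + W) = -8 + 2*W*(376 + W))
M(-684) + x(190 + 162) = -63 + (-8 + 2*(190 + 162)**2 + 752*(190 + 162)) = -63 + (-8 + 2*352**2 + 752*352) = -63 + (-8 + 2*123904 + 264704) = -63 + (-8 + 247808 + 264704) = -63 + 512504 = 512441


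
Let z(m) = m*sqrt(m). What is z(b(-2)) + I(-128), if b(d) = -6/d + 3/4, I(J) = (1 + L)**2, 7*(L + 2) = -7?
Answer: 4 + 15*sqrt(15)/8 ≈ 11.262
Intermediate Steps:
L = -3 (L = -2 + (1/7)*(-7) = -2 - 1 = -3)
I(J) = 4 (I(J) = (1 - 3)**2 = (-2)**2 = 4)
b(d) = 3/4 - 6/d (b(d) = -6/d + 3*(1/4) = -6/d + 3/4 = 3/4 - 6/d)
z(m) = m**(3/2)
z(b(-2)) + I(-128) = (3/4 - 6/(-2))**(3/2) + 4 = (3/4 - 6*(-1/2))**(3/2) + 4 = (3/4 + 3)**(3/2) + 4 = (15/4)**(3/2) + 4 = 15*sqrt(15)/8 + 4 = 4 + 15*sqrt(15)/8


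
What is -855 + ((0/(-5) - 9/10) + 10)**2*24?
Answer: 28311/25 ≈ 1132.4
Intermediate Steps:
-855 + ((0/(-5) - 9/10) + 10)**2*24 = -855 + ((0*(-1/5) - 9*1/10) + 10)**2*24 = -855 + ((0 - 9/10) + 10)**2*24 = -855 + (-9/10 + 10)**2*24 = -855 + (91/10)**2*24 = -855 + (8281/100)*24 = -855 + 49686/25 = 28311/25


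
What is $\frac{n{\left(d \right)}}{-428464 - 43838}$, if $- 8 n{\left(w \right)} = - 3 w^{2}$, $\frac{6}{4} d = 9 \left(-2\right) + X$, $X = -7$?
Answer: $- \frac{625}{2833812} \approx -0.00022055$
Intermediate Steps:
$d = - \frac{50}{3}$ ($d = \frac{2 \left(9 \left(-2\right) - 7\right)}{3} = \frac{2 \left(-18 - 7\right)}{3} = \frac{2}{3} \left(-25\right) = - \frac{50}{3} \approx -16.667$)
$n{\left(w \right)} = \frac{3 w^{2}}{8}$ ($n{\left(w \right)} = - \frac{\left(-3\right) w^{2}}{8} = \frac{3 w^{2}}{8}$)
$\frac{n{\left(d \right)}}{-428464 - 43838} = \frac{\frac{3}{8} \left(- \frac{50}{3}\right)^{2}}{-428464 - 43838} = \frac{\frac{3}{8} \cdot \frac{2500}{9}}{-428464 - 43838} = \frac{625}{6 \left(-472302\right)} = \frac{625}{6} \left(- \frac{1}{472302}\right) = - \frac{625}{2833812}$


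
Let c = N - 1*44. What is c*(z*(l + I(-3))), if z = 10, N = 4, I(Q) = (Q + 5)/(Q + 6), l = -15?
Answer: 17200/3 ≈ 5733.3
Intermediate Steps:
I(Q) = (5 + Q)/(6 + Q)
c = -40 (c = 4 - 1*44 = 4 - 44 = -40)
c*(z*(l + I(-3))) = -400*(-15 + (5 - 3)/(6 - 3)) = -400*(-15 + 2/3) = -400*(-43)/3 = -40*(-430/3) = 17200/3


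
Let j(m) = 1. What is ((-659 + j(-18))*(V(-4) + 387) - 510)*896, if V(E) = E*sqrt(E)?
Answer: -228619776 + 4716544*I ≈ -2.2862e+8 + 4.7165e+6*I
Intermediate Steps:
V(E) = E**(3/2)
((-659 + j(-18))*(V(-4) + 387) - 510)*896 = ((-659 + 1)*((-4)**(3/2) + 387) - 510)*896 = (-658*(-8*I + 387) - 510)*896 = (-658*(387 - 8*I) - 510)*896 = ((-254646 + 5264*I) - 510)*896 = (-255156 + 5264*I)*896 = -228619776 + 4716544*I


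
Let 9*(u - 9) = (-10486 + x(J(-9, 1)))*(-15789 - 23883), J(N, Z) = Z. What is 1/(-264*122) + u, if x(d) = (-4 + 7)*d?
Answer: 1488301823183/32208 ≈ 4.6209e+7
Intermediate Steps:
x(d) = 3*d
u = 46209073 (u = 9 + ((-10486 + 3*1)*(-15789 - 23883))/9 = 9 + ((-10486 + 3)*(-39672))/9 = 9 + (-10483*(-39672))/9 = 9 + (⅑)*415881576 = 9 + 46209064 = 46209073)
1/(-264*122) + u = 1/(-264*122) + 46209073 = 1/(-32208) + 46209073 = -1/32208 + 46209073 = 1488301823183/32208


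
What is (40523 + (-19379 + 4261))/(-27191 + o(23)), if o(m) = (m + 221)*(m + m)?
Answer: -25405/15967 ≈ -1.5911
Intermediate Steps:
o(m) = 2*m*(221 + m) (o(m) = (221 + m)*(2*m) = 2*m*(221 + m))
(40523 + (-19379 + 4261))/(-27191 + o(23)) = (40523 + (-19379 + 4261))/(-27191 + 2*23*(221 + 23)) = (40523 - 15118)/(-27191 + 2*23*244) = 25405/(-27191 + 11224) = 25405/(-15967) = 25405*(-1/15967) = -25405/15967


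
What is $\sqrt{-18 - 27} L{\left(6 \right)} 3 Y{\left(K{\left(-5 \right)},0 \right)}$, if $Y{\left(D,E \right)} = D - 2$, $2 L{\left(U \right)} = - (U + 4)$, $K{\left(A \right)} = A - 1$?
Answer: $360 i \sqrt{5} \approx 804.98 i$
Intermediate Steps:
$K{\left(A \right)} = -1 + A$ ($K{\left(A \right)} = A - 1 = -1 + A$)
$L{\left(U \right)} = -2 - \frac{U}{2}$ ($L{\left(U \right)} = \frac{\left(-1\right) \left(U + 4\right)}{2} = \frac{\left(-1\right) \left(4 + U\right)}{2} = \frac{-4 - U}{2} = -2 - \frac{U}{2}$)
$Y{\left(D,E \right)} = -2 + D$
$\sqrt{-18 - 27} L{\left(6 \right)} 3 Y{\left(K{\left(-5 \right)},0 \right)} = \sqrt{-18 - 27} \left(-2 - 3\right) 3 \left(-2 - 6\right) = \sqrt{-45} \left(-2 - 3\right) 3 \left(-2 - 6\right) = 3 i \sqrt{5} \left(\left(-5\right) 3\right) \left(-8\right) = 3 i \sqrt{5} \left(-15\right) \left(-8\right) = - 45 i \sqrt{5} \left(-8\right) = 360 i \sqrt{5}$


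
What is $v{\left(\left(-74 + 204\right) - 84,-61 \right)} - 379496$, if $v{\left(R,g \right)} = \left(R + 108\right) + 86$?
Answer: $-379256$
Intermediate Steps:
$v{\left(R,g \right)} = 194 + R$ ($v{\left(R,g \right)} = \left(108 + R\right) + 86 = 194 + R$)
$v{\left(\left(-74 + 204\right) - 84,-61 \right)} - 379496 = \left(194 + \left(\left(-74 + 204\right) - 84\right)\right) - 379496 = \left(194 + \left(130 - 84\right)\right) - 379496 = \left(194 + 46\right) - 379496 = 240 - 379496 = -379256$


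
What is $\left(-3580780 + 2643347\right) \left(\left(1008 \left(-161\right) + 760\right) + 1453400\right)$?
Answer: $-1211043444576$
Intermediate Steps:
$\left(-3580780 + 2643347\right) \left(\left(1008 \left(-161\right) + 760\right) + 1453400\right) = - 937433 \left(\left(-162288 + 760\right) + 1453400\right) = - 937433 \left(-161528 + 1453400\right) = \left(-937433\right) 1291872 = -1211043444576$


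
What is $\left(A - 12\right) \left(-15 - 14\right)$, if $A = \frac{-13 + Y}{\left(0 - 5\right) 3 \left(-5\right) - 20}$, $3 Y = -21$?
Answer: $\frac{3944}{11} \approx 358.55$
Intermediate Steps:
$Y = -7$ ($Y = \frac{1}{3} \left(-21\right) = -7$)
$A = - \frac{4}{11}$ ($A = \frac{-13 - 7}{\left(0 - 5\right) 3 \left(-5\right) - 20} = - \frac{20}{\left(-5\right) \left(-15\right) - 20} = - \frac{20}{75 - 20} = - \frac{20}{55} = \left(-20\right) \frac{1}{55} = - \frac{4}{11} \approx -0.36364$)
$\left(A - 12\right) \left(-15 - 14\right) = \left(- \frac{4}{11} - 12\right) \left(-15 - 14\right) = \left(- \frac{136}{11}\right) \left(-29\right) = \frac{3944}{11}$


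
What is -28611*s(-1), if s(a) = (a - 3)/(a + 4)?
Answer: 38148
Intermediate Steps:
s(a) = (-3 + a)/(4 + a)
-28611*s(-1) = -28611*(-3 - 1)/(4 - 1) = -28611*(-4)/3 = -9537*(-4) = -28611*(-4/3) = 38148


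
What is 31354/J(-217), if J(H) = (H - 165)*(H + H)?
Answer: 15677/82894 ≈ 0.18912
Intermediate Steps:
J(H) = 2*H*(-165 + H) (J(H) = (-165 + H)*(2*H) = 2*H*(-165 + H))
31354/J(-217) = 31354/((2*(-217)*(-165 - 217))) = 31354/((2*(-217)*(-382))) = 31354/165788 = 31354*(1/165788) = 15677/82894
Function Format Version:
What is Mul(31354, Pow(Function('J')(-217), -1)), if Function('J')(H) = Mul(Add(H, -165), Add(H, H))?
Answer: Rational(15677, 82894) ≈ 0.18912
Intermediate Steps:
Function('J')(H) = Mul(2, H, Add(-165, H)) (Function('J')(H) = Mul(Add(-165, H), Mul(2, H)) = Mul(2, H, Add(-165, H)))
Mul(31354, Pow(Function('J')(-217), -1)) = Mul(31354, Pow(Mul(2, -217, Add(-165, -217)), -1)) = Mul(31354, Pow(Mul(2, -217, -382), -1)) = Mul(31354, Pow(165788, -1)) = Mul(31354, Rational(1, 165788)) = Rational(15677, 82894)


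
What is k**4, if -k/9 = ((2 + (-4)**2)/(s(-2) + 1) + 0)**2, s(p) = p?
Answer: 72301961339136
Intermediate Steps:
k = -2916 (k = -9*((2 + (-4)**2)/(-2 + 1) + 0)**2 = -9*((2 + 16)/(-1) + 0)**2 = -9*(18*(-1) + 0)**2 = -9*(-18 + 0)**2 = -9*(-18)**2 = -9*324 = -2916)
k**4 = (-2916)**4 = 72301961339136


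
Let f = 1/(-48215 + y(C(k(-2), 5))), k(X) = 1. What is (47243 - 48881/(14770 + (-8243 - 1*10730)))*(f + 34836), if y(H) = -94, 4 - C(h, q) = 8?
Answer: 334241280570740830/203042727 ≈ 1.6462e+9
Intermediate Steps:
C(h, q) = -4 (C(h, q) = 4 - 1*8 = 4 - 8 = -4)
f = -1/48309 (f = 1/(-48215 - 94) = 1/(-48309) = -1/48309 ≈ -2.0700e-5)
(47243 - 48881/(14770 + (-8243 - 1*10730)))*(f + 34836) = (47243 - 48881/(14770 + (-8243 - 1*10730)))*(-1/48309 + 34836) = (47243 - 48881/(14770 + (-8243 - 10730)))*(1682892323/48309) = (47243 - 48881/(14770 - 18973))*(1682892323/48309) = (47243 - 48881/(-4203))*(1682892323/48309) = (47243 - 48881*(-1/4203))*(1682892323/48309) = (47243 + 48881/4203)*(1682892323/48309) = (198611210/4203)*(1682892323/48309) = 334241280570740830/203042727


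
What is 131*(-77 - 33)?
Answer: -14410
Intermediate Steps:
131*(-77 - 33) = 131*(-110) = -14410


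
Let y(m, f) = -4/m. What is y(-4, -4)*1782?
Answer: 1782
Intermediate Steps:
y(-4, -4)*1782 = -4/(-4)*1782 = -4*(-1/4)*1782 = 1*1782 = 1782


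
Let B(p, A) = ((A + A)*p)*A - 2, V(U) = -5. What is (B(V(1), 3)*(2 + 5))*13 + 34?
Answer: -8338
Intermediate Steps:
B(p, A) = -2 + 2*p*A² (B(p, A) = ((2*A)*p)*A - 2 = (2*A*p)*A - 2 = 2*p*A² - 2 = -2 + 2*p*A²)
(B(V(1), 3)*(2 + 5))*13 + 34 = ((-2 + 2*(-5)*3²)*(2 + 5))*13 + 34 = ((-2 + 2*(-5)*9)*7)*13 + 34 = ((-2 - 90)*7)*13 + 34 = -92*7*13 + 34 = -644*13 + 34 = -8372 + 34 = -8338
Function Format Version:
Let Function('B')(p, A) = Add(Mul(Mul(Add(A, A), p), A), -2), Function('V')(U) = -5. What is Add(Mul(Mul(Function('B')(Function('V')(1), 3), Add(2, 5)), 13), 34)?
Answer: -8338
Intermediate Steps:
Function('B')(p, A) = Add(-2, Mul(2, p, Pow(A, 2))) (Function('B')(p, A) = Add(Mul(Mul(Mul(2, A), p), A), -2) = Add(Mul(Mul(2, A, p), A), -2) = Add(Mul(2, p, Pow(A, 2)), -2) = Add(-2, Mul(2, p, Pow(A, 2))))
Add(Mul(Mul(Function('B')(Function('V')(1), 3), Add(2, 5)), 13), 34) = Add(Mul(Mul(Add(-2, Mul(2, -5, Pow(3, 2))), Add(2, 5)), 13), 34) = Add(Mul(Mul(Add(-2, Mul(2, -5, 9)), 7), 13), 34) = Add(Mul(Mul(Add(-2, -90), 7), 13), 34) = Add(Mul(Mul(-92, 7), 13), 34) = Add(Mul(-644, 13), 34) = Add(-8372, 34) = -8338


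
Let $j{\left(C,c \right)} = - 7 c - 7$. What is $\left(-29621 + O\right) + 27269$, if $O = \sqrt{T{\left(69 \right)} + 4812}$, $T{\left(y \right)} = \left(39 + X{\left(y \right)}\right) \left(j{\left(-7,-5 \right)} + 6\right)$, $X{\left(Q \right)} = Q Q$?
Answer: $-2352 + 6 \sqrt{4667} \approx -1942.1$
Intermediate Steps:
$X{\left(Q \right)} = Q^{2}$
$j{\left(C,c \right)} = -7 - 7 c$
$T{\left(y \right)} = 1326 + 34 y^{2}$ ($T{\left(y \right)} = \left(39 + y^{2}\right) \left(\left(-7 - -35\right) + 6\right) = \left(39 + y^{2}\right) \left(\left(-7 + 35\right) + 6\right) = \left(39 + y^{2}\right) \left(28 + 6\right) = \left(39 + y^{2}\right) 34 = 1326 + 34 y^{2}$)
$O = 6 \sqrt{4667}$ ($O = \sqrt{\left(1326 + 34 \cdot 69^{2}\right) + 4812} = \sqrt{\left(1326 + 34 \cdot 4761\right) + 4812} = \sqrt{\left(1326 + 161874\right) + 4812} = \sqrt{163200 + 4812} = \sqrt{168012} = 6 \sqrt{4667} \approx 409.89$)
$\left(-29621 + O\right) + 27269 = \left(-29621 + 6 \sqrt{4667}\right) + 27269 = -2352 + 6 \sqrt{4667}$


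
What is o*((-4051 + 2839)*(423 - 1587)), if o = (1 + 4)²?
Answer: 35269200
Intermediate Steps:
o = 25 (o = 5² = 25)
o*((-4051 + 2839)*(423 - 1587)) = 25*((-4051 + 2839)*(423 - 1587)) = 25*(-1212*(-1164)) = 25*1410768 = 35269200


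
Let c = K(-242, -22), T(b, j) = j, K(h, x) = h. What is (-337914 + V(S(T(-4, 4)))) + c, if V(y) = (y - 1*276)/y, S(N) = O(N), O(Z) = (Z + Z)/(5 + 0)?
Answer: -676655/2 ≈ -3.3833e+5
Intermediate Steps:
c = -242
O(Z) = 2*Z/5 (O(Z) = (2*Z)/5 = (2*Z)*(⅕) = 2*Z/5)
S(N) = 2*N/5
V(y) = (-276 + y)/y (V(y) = (y - 276)/y = (-276 + y)/y)
(-337914 + V(S(T(-4, 4)))) + c = (-337914 + (-276 + (⅖)*4)/(((⅖)*4))) - 242 = (-337914 + (-276 + 8/5)/(8/5)) - 242 = (-337914 + (5/8)*(-1372/5)) - 242 = (-337914 - 343/2) - 242 = -676171/2 - 242 = -676655/2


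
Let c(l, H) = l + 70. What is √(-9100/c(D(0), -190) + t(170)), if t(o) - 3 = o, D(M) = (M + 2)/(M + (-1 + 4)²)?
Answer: 19*√3002/158 ≈ 6.5887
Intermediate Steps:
D(M) = (2 + M)/(9 + M) (D(M) = (2 + M)/(M + 3²) = (2 + M)/(M + 9) = (2 + M)/(9 + M))
t(o) = 3 + o
c(l, H) = 70 + l
√(-9100/c(D(0), -190) + t(170)) = √(-9100/(70 + (2 + 0)/(9 + 0)) + (3 + 170)) = √(-9100/(70 + 2/9) + 173) = √(-9100/632/9 + 173) = √(-9100*9/632 + 173) = √(-20475/158 + 173) = √(6859/158) = 19*√3002/158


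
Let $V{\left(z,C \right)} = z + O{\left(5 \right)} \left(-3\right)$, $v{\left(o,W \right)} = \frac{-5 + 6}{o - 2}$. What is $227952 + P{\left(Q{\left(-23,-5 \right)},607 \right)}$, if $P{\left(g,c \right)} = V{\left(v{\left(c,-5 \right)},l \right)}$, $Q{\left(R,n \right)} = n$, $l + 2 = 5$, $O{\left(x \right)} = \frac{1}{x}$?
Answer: $\frac{137910598}{605} \approx 2.2795 \cdot 10^{5}$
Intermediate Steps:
$l = 3$ ($l = -2 + 5 = 3$)
$v{\left(o,W \right)} = \frac{1}{-2 + o}$ ($v{\left(o,W \right)} = 1 \frac{1}{-2 + o} = \frac{1}{-2 + o}$)
$V{\left(z,C \right)} = - \frac{3}{5} + z$ ($V{\left(z,C \right)} = z + \frac{1}{5} \left(-3\right) = z - \frac{3}{5} = - \frac{3}{5} + z$)
$P{\left(g,c \right)} = - \frac{3}{5} + \frac{1}{-2 + c}$
$227952 + P{\left(Q{\left(-23,-5 \right)},607 \right)} = 227952 + \frac{11 - 1821}{5 \left(-2 + 607\right)} = 227952 + \frac{11 - 1821}{5 \cdot 605} = 227952 + \frac{1}{5} \cdot \frac{1}{605} \left(-1810\right) = 227952 - \frac{362}{605} = \frac{137910598}{605}$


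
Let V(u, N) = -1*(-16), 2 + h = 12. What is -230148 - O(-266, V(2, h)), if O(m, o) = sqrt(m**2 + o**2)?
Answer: -230148 - 2*sqrt(17753) ≈ -2.3041e+5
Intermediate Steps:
h = 10 (h = -2 + 12 = 10)
V(u, N) = 16
-230148 - O(-266, V(2, h)) = -230148 - sqrt((-266)**2 + 16**2) = -230148 - sqrt(70756 + 256) = -230148 - sqrt(71012) = -230148 - 2*sqrt(17753)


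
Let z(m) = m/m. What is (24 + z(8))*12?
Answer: 300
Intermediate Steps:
z(m) = 1
(24 + z(8))*12 = (24 + 1)*12 = 25*12 = 300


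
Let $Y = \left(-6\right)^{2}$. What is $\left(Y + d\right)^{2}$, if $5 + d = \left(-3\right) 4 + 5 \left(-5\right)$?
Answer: $36$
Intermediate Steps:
$d = -42$ ($d = -5 + \left(\left(-3\right) 4 + 5 \left(-5\right)\right) = -5 - 37 = -42$)
$Y = 36$
$\left(Y + d\right)^{2} = \left(36 - 42\right)^{2} = \left(-6\right)^{2} = 36$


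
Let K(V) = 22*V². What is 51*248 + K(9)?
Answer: 14430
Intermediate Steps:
51*248 + K(9) = 51*248 + 22*9² = 12648 + 22*81 = 12648 + 1782 = 14430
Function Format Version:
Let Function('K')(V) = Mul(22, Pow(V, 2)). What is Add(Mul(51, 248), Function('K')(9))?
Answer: 14430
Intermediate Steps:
Add(Mul(51, 248), Function('K')(9)) = Add(Mul(51, 248), Mul(22, Pow(9, 2))) = Add(12648, Mul(22, 81)) = Add(12648, 1782) = 14430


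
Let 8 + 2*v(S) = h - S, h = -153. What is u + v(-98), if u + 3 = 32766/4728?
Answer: -21725/788 ≈ -27.570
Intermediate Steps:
u = 3097/788 (u = -3 + 32766/4728 = -3 + 32766*(1/4728) = -3 + 5461/788 = 3097/788 ≈ 3.9302)
v(S) = -161/2 - S/2 (v(S) = -4 + (-153 - S)/2 = -4 + (-153/2 - S/2) = -161/2 - S/2)
u + v(-98) = 3097/788 + (-161/2 - 1/2*(-98)) = 3097/788 + (-161/2 + 49) = 3097/788 - 63/2 = -21725/788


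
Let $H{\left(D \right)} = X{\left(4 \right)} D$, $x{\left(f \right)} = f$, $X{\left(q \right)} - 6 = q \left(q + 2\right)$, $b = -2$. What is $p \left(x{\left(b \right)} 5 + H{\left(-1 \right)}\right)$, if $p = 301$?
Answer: $-12040$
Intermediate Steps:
$X{\left(q \right)} = 6 + q \left(2 + q\right)$ ($X{\left(q \right)} = 6 + q \left(q + 2\right) = 6 + q \left(2 + q\right)$)
$H{\left(D \right)} = 30 D$ ($H{\left(D \right)} = \left(6 + 4^{2} + 2 \cdot 4\right) D = \left(6 + 16 + 8\right) D = 30 D$)
$p \left(x{\left(b \right)} 5 + H{\left(-1 \right)}\right) = 301 \left(\left(-2\right) 5 + 30 \left(-1\right)\right) = 301 \left(-10 - 30\right) = 301 \left(-40\right) = -12040$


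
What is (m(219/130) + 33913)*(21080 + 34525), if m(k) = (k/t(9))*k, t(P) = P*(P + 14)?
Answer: 146596893318909/77740 ≈ 1.8857e+9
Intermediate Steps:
t(P) = P*(14 + P)
m(k) = k²/207 (m(k) = (k/((9*(14 + 9))))*k = (k/((9*23)))*k = (k/207)*k = k²/207)
(m(219/130) + 33913)*(21080 + 34525) = ((219/130)²/207 + 33913)*(21080 + 34525) = ((219*(1/130))²/207 + 33913)*55605 = ((219/130)²/207 + 33913)*55605 = ((1/207)*(47961/16900) + 33913)*55605 = (5329/388700 + 33913)*55605 = (13181988429/388700)*55605 = 146596893318909/77740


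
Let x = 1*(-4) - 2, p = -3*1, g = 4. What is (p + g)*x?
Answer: -6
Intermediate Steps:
p = -3
x = -6 (x = -4 - 2 = -6)
(p + g)*x = (-3 + 4)*(-6) = 1*(-6) = -6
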